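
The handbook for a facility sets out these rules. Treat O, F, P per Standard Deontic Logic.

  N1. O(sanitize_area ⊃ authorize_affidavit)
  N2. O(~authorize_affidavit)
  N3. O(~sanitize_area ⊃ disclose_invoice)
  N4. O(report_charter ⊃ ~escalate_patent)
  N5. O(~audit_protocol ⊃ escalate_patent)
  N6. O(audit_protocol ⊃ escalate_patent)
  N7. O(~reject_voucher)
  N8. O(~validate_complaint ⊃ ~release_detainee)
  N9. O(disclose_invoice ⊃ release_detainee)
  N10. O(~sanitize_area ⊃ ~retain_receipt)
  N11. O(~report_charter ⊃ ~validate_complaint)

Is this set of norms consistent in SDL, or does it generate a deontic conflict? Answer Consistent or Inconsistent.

Inconsistent

Premises 6 and 5 cover both cases: O(audit_protocol ⊃ escalate_patent) and O(~audit_protocol ⊃ escalate_patent). Since audit_protocol ∨ ~audit_protocol is a tautology, O(escalate_patent) follows.
Premise 4 is O(report_charter ⊃ ~escalate_patent); contrapositively O(escalate_patent ⊃ ~report_charter). Since O(escalate_patent) holds, K gives O(~report_charter).
With premise 11, O(~report_charter ⊃ ~validate_complaint), the K-axiom yields O(~validate_complaint).
From O(~validate_complaint) and premise 8, O(~validate_complaint ⊃ ~release_detainee), we obtain O(~release_detainee).
The contrapositive of premise 9 (O(disclose_invoice ⊃ release_detainee)) is O(~release_detainee ⊃ ~disclose_invoice), and O(~release_detainee) is already established, so O(~disclose_invoice).
Premise 3 is O(~sanitize_area ⊃ disclose_invoice); contrapositively O(~disclose_invoice ⊃ sanitize_area). Since O(~disclose_invoice) holds, K gives O(sanitize_area).
Premise 1 is O(sanitize_area ⊃ authorize_affidavit); since O(sanitize_area), deontic closure gives O(authorize_affidavit).
However, premise 2 gives O(~authorize_affidavit).
We now have both O(authorize_affidavit) and O(~authorize_affidavit) — authorize_affidavit is simultaneously obligatory and forbidden, violating the D-axiom.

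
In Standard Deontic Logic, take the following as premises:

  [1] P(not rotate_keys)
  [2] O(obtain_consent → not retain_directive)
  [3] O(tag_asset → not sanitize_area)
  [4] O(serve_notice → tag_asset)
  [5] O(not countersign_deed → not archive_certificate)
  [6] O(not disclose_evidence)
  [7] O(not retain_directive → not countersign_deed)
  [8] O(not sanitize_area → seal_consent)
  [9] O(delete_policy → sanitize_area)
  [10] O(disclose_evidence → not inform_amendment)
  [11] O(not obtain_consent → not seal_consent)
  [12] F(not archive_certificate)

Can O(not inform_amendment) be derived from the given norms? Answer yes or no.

Premise 10 is O(disclose_evidence → not inform_amendment), but O(disclose_evidence) is not derivable from the premises, so it does not yield O(not inform_amendment).
No other premise forces O(not inform_amendment). An ideal world satisfying every premise can still have not inform_amendment false, so O(not inform_amendment) is not derivable.

No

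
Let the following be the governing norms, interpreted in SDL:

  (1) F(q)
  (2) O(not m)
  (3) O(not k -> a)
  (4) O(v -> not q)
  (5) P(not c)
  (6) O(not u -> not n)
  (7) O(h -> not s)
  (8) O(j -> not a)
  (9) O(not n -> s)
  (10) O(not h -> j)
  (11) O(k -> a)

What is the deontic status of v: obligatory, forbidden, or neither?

Premise 4 is O(v -> not q); even if O(not q) held, inferring O(v) would be affirming the consequent — invalid.
No premise or chain of K-axiom applications forces O(v), and none forces O(not v). So v is neither obligatory nor forbidden under these norms.

Neither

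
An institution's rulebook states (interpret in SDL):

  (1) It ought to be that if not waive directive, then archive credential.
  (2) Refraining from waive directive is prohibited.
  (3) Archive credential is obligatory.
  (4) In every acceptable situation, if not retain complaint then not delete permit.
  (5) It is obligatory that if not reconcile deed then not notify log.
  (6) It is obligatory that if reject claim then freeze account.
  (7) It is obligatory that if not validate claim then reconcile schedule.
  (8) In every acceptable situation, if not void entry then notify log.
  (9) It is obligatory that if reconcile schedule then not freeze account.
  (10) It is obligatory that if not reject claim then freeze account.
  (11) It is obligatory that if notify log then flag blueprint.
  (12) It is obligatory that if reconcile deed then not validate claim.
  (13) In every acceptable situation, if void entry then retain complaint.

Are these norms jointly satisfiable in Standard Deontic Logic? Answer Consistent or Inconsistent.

Consistent

Premise 1 is O(¬waive_directive → archive_credential); even if O(archive_credential) held, inferring O(¬waive_directive) would be affirming the consequent — invalid.
So O(¬waive_directive) is not derivable, and the apparent clash with O(waive_directive) does not arise.
A world satisfying every obligation exists (e.g. archive_credential=true, delete_permit=false, flag_blueprint=false, freeze_account=true, notify_log=false, reconcile_deed=false, reconcile_schedule=false, reject_claim=false, retain_complaint=true, validate_claim=true, void_entry=true, waive_directive=true); no atom is both obligatory and forbidden, so the set is consistent.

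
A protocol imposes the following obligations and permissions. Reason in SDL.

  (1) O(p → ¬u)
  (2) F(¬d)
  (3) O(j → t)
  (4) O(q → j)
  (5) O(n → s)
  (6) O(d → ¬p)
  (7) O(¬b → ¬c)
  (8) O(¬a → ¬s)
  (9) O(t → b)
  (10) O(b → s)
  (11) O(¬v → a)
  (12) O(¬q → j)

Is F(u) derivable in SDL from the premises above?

No

Premise 1 is O(p → ¬u), but O(p) is not derivable from the premises, so it does not yield O(¬u).
No other premise forces O(¬u). An ideal world satisfying every premise can still have u true, so F(u) is not derivable.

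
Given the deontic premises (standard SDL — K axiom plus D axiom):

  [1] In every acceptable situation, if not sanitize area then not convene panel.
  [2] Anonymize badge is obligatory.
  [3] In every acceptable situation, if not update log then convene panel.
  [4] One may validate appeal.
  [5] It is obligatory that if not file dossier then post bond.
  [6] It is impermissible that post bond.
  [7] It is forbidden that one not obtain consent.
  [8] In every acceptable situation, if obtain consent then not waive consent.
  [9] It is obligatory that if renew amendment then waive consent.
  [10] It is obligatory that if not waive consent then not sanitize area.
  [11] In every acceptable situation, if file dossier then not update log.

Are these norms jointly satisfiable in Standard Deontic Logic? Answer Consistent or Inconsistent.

Inconsistent

Premise 6, F(post_bond), is equivalent to O(¬post_bond).
The contrapositive of premise 5 (O(¬file_dossier → post_bond)) is O(¬post_bond → file_dossier), and O(¬post_bond) is already established, so O(file_dossier).
Premise 11 is O(file_dossier → ¬update_log); since O(file_dossier), deontic closure gives O(¬update_log).
Premise 3 is O(¬update_log → convene_panel); since O(¬update_log), deontic closure gives O(convene_panel).
Premise 1 is O(¬sanitize_area → ¬convene_panel); contrapositively O(convene_panel → sanitize_area). Since O(convene_panel) holds, K gives O(sanitize_area).
The contrapositive of premise 10 (O(¬waive_consent → ¬sanitize_area)) is O(sanitize_area → waive_consent), and O(sanitize_area) is already established, so O(waive_consent).
The contrapositive of premise 8 (O(obtain_consent → ¬waive_consent)) is O(waive_consent → ¬obtain_consent), and O(waive_consent) is already established, so O(¬obtain_consent).
Yet premise 7 is F(¬obtain_consent), i.e. O(obtain_consent).
We now have both O(¬obtain_consent) and O(obtain_consent) — obtain_consent is simultaneously obligatory and forbidden, violating the D-axiom.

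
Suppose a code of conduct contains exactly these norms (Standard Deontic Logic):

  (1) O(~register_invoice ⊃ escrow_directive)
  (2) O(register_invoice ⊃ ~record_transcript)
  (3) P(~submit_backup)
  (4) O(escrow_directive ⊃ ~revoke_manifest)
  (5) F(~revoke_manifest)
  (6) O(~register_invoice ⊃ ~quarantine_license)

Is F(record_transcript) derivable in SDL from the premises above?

Premise 5, F(~revoke_manifest), is equivalent to O(revoke_manifest).
The contrapositive of premise 4 (O(escrow_directive ⊃ ~revoke_manifest)) is O(revoke_manifest ⊃ ~escrow_directive), and O(revoke_manifest) is already established, so O(~escrow_directive).
Premise 1, O(~register_invoice ⊃ escrow_directive), contraposes to O(~escrow_directive ⊃ register_invoice); with O(~escrow_directive) we get O(register_invoice).
From O(register_invoice) and premise 2, O(register_invoice ⊃ ~record_transcript), we obtain O(~record_transcript).
Premises 3, 6 do not contribute to this derivation.
So O(~record_transcript) holds, i.e. F(record_transcript). The claim follows.

Yes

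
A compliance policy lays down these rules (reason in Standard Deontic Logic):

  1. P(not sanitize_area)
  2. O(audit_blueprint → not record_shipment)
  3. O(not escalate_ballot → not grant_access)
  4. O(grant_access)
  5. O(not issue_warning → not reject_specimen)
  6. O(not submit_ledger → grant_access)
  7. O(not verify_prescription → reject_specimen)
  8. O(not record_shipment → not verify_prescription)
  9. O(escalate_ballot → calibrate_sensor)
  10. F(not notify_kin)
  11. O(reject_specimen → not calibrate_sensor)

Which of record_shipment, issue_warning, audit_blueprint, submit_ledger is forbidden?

audit_blueprint

Premise 4 gives O(grant_access).
Premise 3 is O(not escalate_ballot → not grant_access); contrapositively O(grant_access → escalate_ballot). Since O(grant_access) holds, K gives O(escalate_ballot).
From O(escalate_ballot) and premise 9, O(escalate_ballot → calibrate_sensor), we obtain O(calibrate_sensor).
Premise 11, O(reject_specimen → not calibrate_sensor), contraposes to O(calibrate_sensor → not reject_specimen); with O(calibrate_sensor) we get O(not reject_specimen).
Premise 7, O(not verify_prescription → reject_specimen), contraposes to O(not reject_specimen → verify_prescription); with O(not reject_specimen) we get O(verify_prescription).
The contrapositive of premise 8 (O(not record_shipment → not verify_prescription)) is O(verify_prescription → record_shipment), and O(verify_prescription) is already established, so O(record_shipment).
The contrapositive of premise 2 (O(audit_blueprint → not record_shipment)) is O(record_shipment → not audit_blueprint), and O(record_shipment) is already established, so O(not audit_blueprint).
So O(not audit_blueprint) holds, i.e. audit_blueprint is forbidden. None of the other listed options is forbidden under the premises.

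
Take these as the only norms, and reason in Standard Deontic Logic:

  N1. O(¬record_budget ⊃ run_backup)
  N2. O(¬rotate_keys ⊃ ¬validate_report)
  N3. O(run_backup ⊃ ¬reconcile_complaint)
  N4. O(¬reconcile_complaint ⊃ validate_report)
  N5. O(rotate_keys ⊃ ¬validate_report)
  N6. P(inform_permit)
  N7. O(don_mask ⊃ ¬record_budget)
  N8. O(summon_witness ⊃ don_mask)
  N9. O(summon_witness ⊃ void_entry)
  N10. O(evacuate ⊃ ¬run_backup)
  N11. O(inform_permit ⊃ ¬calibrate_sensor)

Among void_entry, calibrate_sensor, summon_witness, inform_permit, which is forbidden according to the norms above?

summon_witness

Premises 5 and 2 are O(rotate_keys ⊃ ¬validate_report) and O(¬rotate_keys ⊃ ¬validate_report); every ideal world satisfies rotate_keys or ¬rotate_keys, so in either case ¬validate_report holds — hence O(¬validate_report).
The contrapositive of premise 4 (O(¬reconcile_complaint ⊃ validate_report)) is O(¬validate_report ⊃ reconcile_complaint), and O(¬validate_report) is already established, so O(reconcile_complaint).
Premise 3 is O(run_backup ⊃ ¬reconcile_complaint); contrapositively O(reconcile_complaint ⊃ ¬run_backup). Since O(reconcile_complaint) holds, K gives O(¬run_backup).
The contrapositive of premise 1 (O(¬record_budget ⊃ run_backup)) is O(¬run_backup ⊃ record_budget), and O(¬run_backup) is already established, so O(record_budget).
Premise 7 is O(don_mask ⊃ ¬record_budget); contrapositively O(record_budget ⊃ ¬don_mask). Since O(record_budget) holds, K gives O(¬don_mask).
The contrapositive of premise 8 (O(summon_witness ⊃ don_mask)) is O(¬don_mask ⊃ ¬summon_witness), and O(¬don_mask) is already established, so O(¬summon_witness).
So O(¬summon_witness) holds, i.e. summon_witness is forbidden. None of the other listed options is forbidden under the premises.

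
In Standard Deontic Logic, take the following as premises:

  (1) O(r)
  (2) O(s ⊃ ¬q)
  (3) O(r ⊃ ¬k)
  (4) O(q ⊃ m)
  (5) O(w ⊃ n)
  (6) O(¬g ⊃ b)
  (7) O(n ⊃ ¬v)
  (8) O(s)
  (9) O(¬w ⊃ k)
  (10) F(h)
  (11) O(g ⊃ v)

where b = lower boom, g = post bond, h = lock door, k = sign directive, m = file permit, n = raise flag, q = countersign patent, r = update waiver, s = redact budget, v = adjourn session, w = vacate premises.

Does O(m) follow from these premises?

Premise 4 is O(q ⊃ m), but O(q) is not derivable from the premises, so it does not yield O(m).
No other premise forces O(m). An ideal world satisfying every premise can still have m false, so O(m) is not derivable.

No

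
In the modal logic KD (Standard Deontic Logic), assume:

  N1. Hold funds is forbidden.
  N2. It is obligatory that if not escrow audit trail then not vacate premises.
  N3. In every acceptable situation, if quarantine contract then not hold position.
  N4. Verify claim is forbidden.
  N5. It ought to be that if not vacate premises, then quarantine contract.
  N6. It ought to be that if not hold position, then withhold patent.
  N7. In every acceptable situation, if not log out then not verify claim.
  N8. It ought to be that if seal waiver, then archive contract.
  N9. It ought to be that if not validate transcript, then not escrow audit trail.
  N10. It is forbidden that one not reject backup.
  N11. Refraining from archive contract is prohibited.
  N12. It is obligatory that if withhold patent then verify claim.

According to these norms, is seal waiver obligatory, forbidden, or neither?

Neither

Premise 8 is O(seal_waiver → archive_contract); even if O(archive_contract) held, inferring O(seal_waiver) would be affirming the consequent — invalid.
No premise or chain of K-axiom applications forces O(seal_waiver), and none forces O(¬seal_waiver). So seal_waiver is neither obligatory nor forbidden under these norms.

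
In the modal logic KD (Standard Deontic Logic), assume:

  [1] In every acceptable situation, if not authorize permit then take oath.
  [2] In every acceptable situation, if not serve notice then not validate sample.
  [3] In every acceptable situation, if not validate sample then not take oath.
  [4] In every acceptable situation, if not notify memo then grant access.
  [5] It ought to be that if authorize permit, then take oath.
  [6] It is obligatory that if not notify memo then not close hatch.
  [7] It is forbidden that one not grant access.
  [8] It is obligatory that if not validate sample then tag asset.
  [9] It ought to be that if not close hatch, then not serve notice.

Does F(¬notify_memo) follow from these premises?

Premises 5 and 1 are O(authorize_permit → take_oath) and O(¬authorize_permit → take_oath); every ideal world satisfies authorize_permit or ¬authorize_permit, so in either case take_oath holds — hence O(take_oath).
Premise 3, O(¬validate_sample → ¬take_oath), contraposes to O(take_oath → validate_sample); with O(take_oath) we get O(validate_sample).
Premise 2, O(¬serve_notice → ¬validate_sample), contraposes to O(validate_sample → serve_notice); with O(validate_sample) we get O(serve_notice).
The contrapositive of premise 9 (O(¬close_hatch → ¬serve_notice)) is O(serve_notice → close_hatch), and O(serve_notice) is already established, so O(close_hatch).
The contrapositive of premise 6 (O(¬notify_memo → ¬close_hatch)) is O(close_hatch → notify_memo), and O(close_hatch) is already established, so O(notify_memo).
Premises 4, 7, 8 do not contribute to this derivation.
So O(notify_memo) holds, i.e. F(¬notify_memo). The claim follows.

Yes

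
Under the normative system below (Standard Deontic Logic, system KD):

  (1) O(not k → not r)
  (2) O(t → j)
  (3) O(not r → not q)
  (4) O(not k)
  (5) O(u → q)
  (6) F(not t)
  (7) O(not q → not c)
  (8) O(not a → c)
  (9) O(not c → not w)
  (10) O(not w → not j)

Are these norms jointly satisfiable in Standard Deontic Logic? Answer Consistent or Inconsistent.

F(not t) at premise 6 means O(t).
From O(t) and premise 2, O(t → j), we obtain O(j).
Premise 10 is O(not w → not j); contrapositively O(j → w). Since O(j) holds, K gives O(w).
Premise 9 is O(not c → not w); contrapositively O(w → c). Since O(w) holds, K gives O(c).
Premise 7 is O(not q → not c); contrapositively O(c → q). Since O(c) holds, K gives O(q).
Premise 3 is O(not r → not q); contrapositively O(q → r). Since O(q) holds, K gives O(r).
Premise 1 is O(not k → not r); contrapositively O(r → k). Since O(r) holds, K gives O(k).
Yet premise 4 states O(not k).
We now have both O(k) and O(not k) — k is simultaneously obligatory and forbidden, violating the D-axiom.

Inconsistent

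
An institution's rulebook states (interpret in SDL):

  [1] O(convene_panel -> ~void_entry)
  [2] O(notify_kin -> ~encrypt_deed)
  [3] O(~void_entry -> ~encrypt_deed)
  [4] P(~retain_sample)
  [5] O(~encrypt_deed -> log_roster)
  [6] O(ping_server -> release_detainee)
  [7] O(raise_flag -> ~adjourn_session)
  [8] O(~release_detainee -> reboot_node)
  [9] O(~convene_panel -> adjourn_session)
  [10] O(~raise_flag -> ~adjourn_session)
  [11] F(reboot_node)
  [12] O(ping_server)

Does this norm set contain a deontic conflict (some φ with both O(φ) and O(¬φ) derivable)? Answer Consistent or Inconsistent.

Premise 8 is O(~release_detainee -> reboot_node), but O(~release_detainee) is not derivable from the premises, so it does not yield O(reboot_node).
So O(reboot_node) is not derivable, and the apparent clash with O(~reboot_node) does not arise.
A world satisfying every obligation exists (e.g. adjourn_session=false, convene_panel=true, encrypt_deed=false, log_roster=true, notify_kin=false, ping_server=true, raise_flag=false, reboot_node=false, release_detainee=true, retain_sample=false, void_entry=false); no atom is both obligatory and forbidden, so the set is consistent.

Consistent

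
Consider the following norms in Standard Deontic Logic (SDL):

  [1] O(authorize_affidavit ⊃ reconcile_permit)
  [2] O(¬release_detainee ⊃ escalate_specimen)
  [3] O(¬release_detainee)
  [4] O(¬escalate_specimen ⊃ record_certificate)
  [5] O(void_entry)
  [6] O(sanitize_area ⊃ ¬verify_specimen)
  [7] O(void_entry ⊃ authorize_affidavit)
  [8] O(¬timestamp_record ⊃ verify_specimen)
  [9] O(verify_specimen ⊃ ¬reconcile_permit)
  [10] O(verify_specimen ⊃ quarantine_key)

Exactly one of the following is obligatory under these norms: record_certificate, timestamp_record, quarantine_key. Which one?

Premise 5 states O(void_entry) outright.
With premise 7, O(void_entry ⊃ authorize_affidavit), the K-axiom yields O(authorize_affidavit).
Applying K to premise 1 (O(authorize_affidavit ⊃ reconcile_permit)) and O(authorize_affidavit) yields O(reconcile_permit).
Premise 9 is O(verify_specimen ⊃ ¬reconcile_permit); contrapositively O(reconcile_permit ⊃ ¬verify_specimen). Since O(reconcile_permit) holds, K gives O(¬verify_specimen).
Premise 8, O(¬timestamp_record ⊃ verify_specimen), contraposes to O(¬verify_specimen ⊃ timestamp_record); with O(¬verify_specimen) we get O(timestamp_record).
So O(timestamp_record) holds — timestamp_record is obligatory. None of the other listed options is made obligatory by any chain of premises.

timestamp_record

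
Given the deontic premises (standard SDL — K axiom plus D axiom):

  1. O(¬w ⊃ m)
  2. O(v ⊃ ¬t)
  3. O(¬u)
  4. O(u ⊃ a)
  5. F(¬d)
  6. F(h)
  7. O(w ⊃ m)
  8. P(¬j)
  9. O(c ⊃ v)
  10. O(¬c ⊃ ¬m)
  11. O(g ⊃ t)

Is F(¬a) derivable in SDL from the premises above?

No

Premise 4 is O(u ⊃ a), but O(u) is not derivable from the premises, so it does not yield O(a).
No other premise forces O(a). An ideal world satisfying every premise can still have ¬a true, so F(¬a) is not derivable.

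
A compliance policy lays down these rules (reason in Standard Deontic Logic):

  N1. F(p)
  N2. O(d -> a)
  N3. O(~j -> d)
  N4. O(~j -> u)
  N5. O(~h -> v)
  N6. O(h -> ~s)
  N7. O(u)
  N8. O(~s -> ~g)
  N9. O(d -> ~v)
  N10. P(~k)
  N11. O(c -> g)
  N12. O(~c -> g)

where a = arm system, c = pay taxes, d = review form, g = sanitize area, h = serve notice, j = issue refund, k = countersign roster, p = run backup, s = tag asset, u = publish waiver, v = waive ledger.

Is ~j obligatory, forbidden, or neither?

Premises 11 and 12 cover both cases: O(c -> g) and O(~c -> g). Since c ∨ ~c is a tautology, O(g) follows.
Premise 8 is O(~s -> ~g); contrapositively O(g -> s). Since O(g) holds, K gives O(s).
Premise 6, O(h -> ~s), contraposes to O(s -> ~h); with O(s) we get O(~h).
From O(~h) and premise 5, O(~h -> v), we obtain O(v).
The contrapositive of premise 9 (O(d -> ~v)) is O(v -> ~d), and O(v) is already established, so O(~d).
Premise 3, O(~j -> d), contraposes to O(~d -> j); with O(~d) we get O(j).
Premises 1, 2, 4, 7, 10 do not contribute to this derivation.
Thus O(j), which is F(~j): ~j is forbidden.

Forbidden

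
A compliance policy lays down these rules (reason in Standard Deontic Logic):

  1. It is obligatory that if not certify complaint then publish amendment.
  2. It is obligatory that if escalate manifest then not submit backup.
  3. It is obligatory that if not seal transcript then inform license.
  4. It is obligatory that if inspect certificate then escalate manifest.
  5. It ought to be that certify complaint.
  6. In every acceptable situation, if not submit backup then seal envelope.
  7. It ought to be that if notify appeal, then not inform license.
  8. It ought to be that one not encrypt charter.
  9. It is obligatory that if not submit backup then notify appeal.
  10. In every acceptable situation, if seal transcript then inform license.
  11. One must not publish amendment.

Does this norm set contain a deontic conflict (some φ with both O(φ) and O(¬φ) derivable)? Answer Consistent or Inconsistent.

Premise 1 is O(¬certify_complaint → publish_amendment), but O(¬certify_complaint) is not derivable from the premises, so it does not yield O(publish_amendment).
So O(publish_amendment) is not derivable, and the apparent clash with O(¬publish_amendment) does not arise.
A world satisfying every obligation exists (e.g. certify_complaint=true, encrypt_charter=false, escalate_manifest=false, inform_license=true, inspect_certificate=false, notify_appeal=false, publish_amendment=false, seal_envelope=false, seal_transcript=false, submit_backup=true); no atom is both obligatory and forbidden, so the set is consistent.

Consistent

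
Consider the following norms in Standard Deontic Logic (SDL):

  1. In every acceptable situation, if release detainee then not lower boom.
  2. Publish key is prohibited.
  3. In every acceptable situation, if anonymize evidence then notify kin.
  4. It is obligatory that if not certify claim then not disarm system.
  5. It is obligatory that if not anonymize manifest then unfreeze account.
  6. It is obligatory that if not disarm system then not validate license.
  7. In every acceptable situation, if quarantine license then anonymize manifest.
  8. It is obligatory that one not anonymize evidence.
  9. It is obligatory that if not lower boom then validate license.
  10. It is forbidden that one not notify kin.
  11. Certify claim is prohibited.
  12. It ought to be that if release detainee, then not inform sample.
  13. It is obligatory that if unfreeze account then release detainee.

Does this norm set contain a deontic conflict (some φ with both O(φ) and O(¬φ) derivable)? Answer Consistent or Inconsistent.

Consistent

Premise 3 is O(anonymize_evidence → notify_kin); even if O(notify_kin) held, inferring O(anonymize_evidence) would be affirming the consequent — invalid.
So O(anonymize_evidence) is not derivable, and the apparent clash with O(¬anonymize_evidence) does not arise.
A world satisfying every obligation exists (e.g. anonymize_evidence=false, anonymize_manifest=true, certify_claim=false, disarm_system=false, inform_sample=false, lower_boom=true, notify_kin=true, publish_key=false, quarantine_license=false, release_detainee=false, unfreeze_account=false, validate_license=false); no atom is both obligatory and forbidden, so the set is consistent.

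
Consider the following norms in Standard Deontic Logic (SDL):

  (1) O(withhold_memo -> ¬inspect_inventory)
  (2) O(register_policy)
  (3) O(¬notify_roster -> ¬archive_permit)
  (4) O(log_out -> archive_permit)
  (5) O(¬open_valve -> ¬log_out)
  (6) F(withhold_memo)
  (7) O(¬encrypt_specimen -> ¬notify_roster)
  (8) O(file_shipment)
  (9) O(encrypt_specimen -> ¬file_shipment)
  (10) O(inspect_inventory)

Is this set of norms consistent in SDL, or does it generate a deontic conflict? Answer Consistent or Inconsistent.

Consistent

Premise 1 is O(withhold_memo -> ¬inspect_inventory), but O(withhold_memo) is not derivable from the premises, so it does not yield O(¬inspect_inventory).
So O(¬inspect_inventory) is not derivable, and the apparent clash with O(inspect_inventory) does not arise.
A world satisfying every obligation exists (e.g. archive_permit=false, encrypt_specimen=false, file_shipment=true, inspect_inventory=true, log_out=false, notify_roster=false, open_valve=false, register_policy=true, withhold_memo=false); no atom is both obligatory and forbidden, so the set is consistent.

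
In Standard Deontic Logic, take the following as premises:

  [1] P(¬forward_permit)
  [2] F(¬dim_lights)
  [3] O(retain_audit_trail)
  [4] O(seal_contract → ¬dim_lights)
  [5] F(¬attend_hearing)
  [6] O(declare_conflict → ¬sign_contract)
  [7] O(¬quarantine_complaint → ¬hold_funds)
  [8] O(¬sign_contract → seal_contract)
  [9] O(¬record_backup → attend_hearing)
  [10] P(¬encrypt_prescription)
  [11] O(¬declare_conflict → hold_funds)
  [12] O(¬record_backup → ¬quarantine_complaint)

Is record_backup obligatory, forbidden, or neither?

Premise 2 is F(¬dim_lights), i.e. O(dim_lights).
Premise 4, O(seal_contract → ¬dim_lights), contraposes to O(dim_lights → ¬seal_contract); with O(dim_lights) we get O(¬seal_contract).
The contrapositive of premise 8 (O(¬sign_contract → seal_contract)) is O(¬seal_contract → sign_contract), and O(¬seal_contract) is already established, so O(sign_contract).
The contrapositive of premise 6 (O(declare_conflict → ¬sign_contract)) is O(sign_contract → ¬declare_conflict), and O(sign_contract) is already established, so O(¬declare_conflict).
With premise 11, O(¬declare_conflict → hold_funds), the K-axiom yields O(hold_funds).
Premise 7, O(¬quarantine_complaint → ¬hold_funds), contraposes to O(hold_funds → quarantine_complaint); with O(hold_funds) we get O(quarantine_complaint).
The contrapositive of premise 12 (O(¬record_backup → ¬quarantine_complaint)) is O(quarantine_complaint → record_backup), and O(quarantine_complaint) is already established, so O(record_backup).
Premises 1, 3, 5, 9, 10 do not contribute to this derivation.
Hence record_backup is obligatory.

Obligatory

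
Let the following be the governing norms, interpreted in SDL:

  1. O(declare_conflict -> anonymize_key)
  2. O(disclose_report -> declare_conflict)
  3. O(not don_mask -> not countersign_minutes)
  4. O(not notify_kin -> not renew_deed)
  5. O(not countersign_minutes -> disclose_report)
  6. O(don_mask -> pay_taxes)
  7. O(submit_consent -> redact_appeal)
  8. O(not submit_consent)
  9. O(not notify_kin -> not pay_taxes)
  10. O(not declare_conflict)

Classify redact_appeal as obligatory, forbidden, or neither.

Neither

Premise 7 is O(submit_consent -> redact_appeal), but O(submit_consent) is not derivable from the premises, so it does not yield O(redact_appeal).
No premise or chain of K-axiom applications forces O(redact_appeal), and none forces O(not redact_appeal). So redact_appeal is neither obligatory nor forbidden under these norms.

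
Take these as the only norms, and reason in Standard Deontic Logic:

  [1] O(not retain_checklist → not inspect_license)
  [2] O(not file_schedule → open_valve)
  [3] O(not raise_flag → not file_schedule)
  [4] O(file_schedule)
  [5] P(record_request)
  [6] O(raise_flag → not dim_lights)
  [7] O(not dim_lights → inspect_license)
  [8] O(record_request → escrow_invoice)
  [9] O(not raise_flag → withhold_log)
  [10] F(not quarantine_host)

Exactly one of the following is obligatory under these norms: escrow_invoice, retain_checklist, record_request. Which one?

retain_checklist

From premise 4 we have O(file_schedule).
Premise 3, O(not raise_flag → not file_schedule), contraposes to O(file_schedule → raise_flag); with O(file_schedule) we get O(raise_flag).
Premise 6 is O(raise_flag → not dim_lights); since O(raise_flag), deontic closure gives O(not dim_lights).
Applying K to premise 7 (O(not dim_lights → inspect_license)) and O(not dim_lights) yields O(inspect_license).
Premise 1 is O(not retain_checklist → not inspect_license); contrapositively O(inspect_license → retain_checklist). Since O(inspect_license) holds, K gives O(retain_checklist).
So O(retain_checklist) holds — retain_checklist is obligatory. None of the other listed options is made obligatory by any chain of premises.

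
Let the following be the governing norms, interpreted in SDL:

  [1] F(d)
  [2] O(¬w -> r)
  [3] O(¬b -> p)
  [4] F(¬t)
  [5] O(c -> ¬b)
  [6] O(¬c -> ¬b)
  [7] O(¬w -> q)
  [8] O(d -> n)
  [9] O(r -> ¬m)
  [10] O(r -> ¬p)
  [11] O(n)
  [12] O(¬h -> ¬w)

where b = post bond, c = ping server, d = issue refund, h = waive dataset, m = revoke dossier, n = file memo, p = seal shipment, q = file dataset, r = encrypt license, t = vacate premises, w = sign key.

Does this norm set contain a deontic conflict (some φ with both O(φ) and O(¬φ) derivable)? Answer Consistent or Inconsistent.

Consistent

Premise 8 is O(d -> n); even if O(n) held, inferring O(d) would be affirming the consequent — invalid.
So O(d) is not derivable, and the apparent clash with O(¬d) does not arise.
A world satisfying every obligation exists (e.g. b=false, c=false, d=false, h=true, m=false, n=true, p=true, q=false, r=false, t=true, w=true); no atom is both obligatory and forbidden, so the set is consistent.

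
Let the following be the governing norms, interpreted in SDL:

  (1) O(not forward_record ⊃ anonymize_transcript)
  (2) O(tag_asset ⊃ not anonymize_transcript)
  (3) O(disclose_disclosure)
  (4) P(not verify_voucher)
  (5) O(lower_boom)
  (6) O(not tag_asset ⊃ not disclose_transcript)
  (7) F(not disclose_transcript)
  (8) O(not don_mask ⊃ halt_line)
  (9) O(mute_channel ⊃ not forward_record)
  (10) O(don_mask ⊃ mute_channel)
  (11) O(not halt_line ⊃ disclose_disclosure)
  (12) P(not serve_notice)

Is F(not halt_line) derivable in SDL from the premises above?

Premise 7, F(not disclose_transcript), is equivalent to O(disclose_transcript).
The contrapositive of premise 6 (O(not tag_asset ⊃ not disclose_transcript)) is O(disclose_transcript ⊃ tag_asset), and O(disclose_transcript) is already established, so O(tag_asset).
From O(tag_asset) and premise 2, O(tag_asset ⊃ not anonymize_transcript), we obtain O(not anonymize_transcript).
Premise 1, O(not forward_record ⊃ anonymize_transcript), contraposes to O(not anonymize_transcript ⊃ forward_record); with O(not anonymize_transcript) we get O(forward_record).
The contrapositive of premise 9 (O(mute_channel ⊃ not forward_record)) is O(forward_record ⊃ not mute_channel), and O(forward_record) is already established, so O(not mute_channel).
The contrapositive of premise 10 (O(don_mask ⊃ mute_channel)) is O(not mute_channel ⊃ not don_mask), and O(not mute_channel) is already established, so O(not don_mask).
Premise 8 is O(not don_mask ⊃ halt_line); since O(not don_mask), deontic closure gives O(halt_line).
Premises 3, 4, 5, 11, 12 do not contribute to this derivation.
So O(halt_line) holds, i.e. F(not halt_line). The claim follows.

Yes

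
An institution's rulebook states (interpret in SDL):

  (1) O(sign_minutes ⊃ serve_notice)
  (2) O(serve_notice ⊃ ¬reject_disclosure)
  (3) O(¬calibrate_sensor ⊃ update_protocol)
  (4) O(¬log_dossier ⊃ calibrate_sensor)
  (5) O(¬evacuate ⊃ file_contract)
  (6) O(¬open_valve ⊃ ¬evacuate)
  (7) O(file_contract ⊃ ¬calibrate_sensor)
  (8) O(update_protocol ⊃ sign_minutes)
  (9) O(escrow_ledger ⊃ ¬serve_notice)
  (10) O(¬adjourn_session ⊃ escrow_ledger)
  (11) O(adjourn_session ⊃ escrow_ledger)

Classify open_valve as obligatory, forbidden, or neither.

Premises 10 and 11 cover both cases: O(¬adjourn_session ⊃ escrow_ledger) and O(adjourn_session ⊃ escrow_ledger). Since ¬adjourn_session ∨ adjourn_session is a tautology, O(escrow_ledger) follows.
From O(escrow_ledger) and premise 9, O(escrow_ledger ⊃ ¬serve_notice), we obtain O(¬serve_notice).
Premise 1 is O(sign_minutes ⊃ serve_notice); contrapositively O(¬serve_notice ⊃ ¬sign_minutes). Since O(¬serve_notice) holds, K gives O(¬sign_minutes).
Premise 8, O(update_protocol ⊃ sign_minutes), contraposes to O(¬sign_minutes ⊃ ¬update_protocol); with O(¬sign_minutes) we get O(¬update_protocol).
The contrapositive of premise 3 (O(¬calibrate_sensor ⊃ update_protocol)) is O(¬update_protocol ⊃ calibrate_sensor), and O(¬update_protocol) is already established, so O(calibrate_sensor).
Premise 7, O(file_contract ⊃ ¬calibrate_sensor), contraposes to O(calibrate_sensor ⊃ ¬file_contract); with O(calibrate_sensor) we get O(¬file_contract).
Premise 5 is O(¬evacuate ⊃ file_contract); contrapositively O(¬file_contract ⊃ evacuate). Since O(¬file_contract) holds, K gives O(evacuate).
The contrapositive of premise 6 (O(¬open_valve ⊃ ¬evacuate)) is O(evacuate ⊃ open_valve), and O(evacuate) is already established, so O(open_valve).
Premises 2, 4 do not contribute to this derivation.
Hence open_valve is obligatory.

Obligatory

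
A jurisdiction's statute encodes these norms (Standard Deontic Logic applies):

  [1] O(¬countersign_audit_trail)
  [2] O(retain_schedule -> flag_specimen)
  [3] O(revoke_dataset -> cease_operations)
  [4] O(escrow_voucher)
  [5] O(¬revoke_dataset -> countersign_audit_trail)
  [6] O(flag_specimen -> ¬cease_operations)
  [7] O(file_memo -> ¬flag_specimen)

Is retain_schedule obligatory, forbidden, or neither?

Forbidden

Premise 1 gives O(¬countersign_audit_trail).
Premise 5, O(¬revoke_dataset -> countersign_audit_trail), contraposes to O(¬countersign_audit_trail -> revoke_dataset); with O(¬countersign_audit_trail) we get O(revoke_dataset).
Applying K to premise 3 (O(revoke_dataset -> cease_operations)) and O(revoke_dataset) yields O(cease_operations).
Premise 6 is O(flag_specimen -> ¬cease_operations); contrapositively O(cease_operations -> ¬flag_specimen). Since O(cease_operations) holds, K gives O(¬flag_specimen).
Premise 2, O(retain_schedule -> flag_specimen), contraposes to O(¬flag_specimen -> ¬retain_schedule); with O(¬flag_specimen) we get O(¬retain_schedule).
Premises 4, 7 do not contribute to this derivation.
Thus O(¬retain_schedule), which is F(retain_schedule): retain_schedule is forbidden.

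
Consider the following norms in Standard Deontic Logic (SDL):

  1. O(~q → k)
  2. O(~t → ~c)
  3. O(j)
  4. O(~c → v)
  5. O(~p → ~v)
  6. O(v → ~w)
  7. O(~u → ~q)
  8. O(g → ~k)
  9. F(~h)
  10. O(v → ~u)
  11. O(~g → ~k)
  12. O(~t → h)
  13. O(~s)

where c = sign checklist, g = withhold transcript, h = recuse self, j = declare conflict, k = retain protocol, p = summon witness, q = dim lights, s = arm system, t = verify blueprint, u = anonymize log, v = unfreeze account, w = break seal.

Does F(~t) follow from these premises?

Yes

Premises 11 and 8 are O(~g → ~k) and O(g → ~k); every ideal world satisfies ~g or g, so in either case ~k holds — hence O(~k).
Premise 1, O(~q → k), contraposes to O(~k → q); with O(~k) we get O(q).
Premise 7, O(~u → ~q), contraposes to O(q → u); with O(q) we get O(u).
The contrapositive of premise 10 (O(v → ~u)) is O(u → ~v), and O(u) is already established, so O(~v).
The contrapositive of premise 4 (O(~c → v)) is O(~v → c), and O(~v) is already established, so O(c).
Premise 2, O(~t → ~c), contraposes to O(c → t); with O(c) we get O(t).
Premises 3, 5, 6, 9, 12, 13 do not contribute to this derivation.
So O(t) holds, i.e. F(~t). The claim follows.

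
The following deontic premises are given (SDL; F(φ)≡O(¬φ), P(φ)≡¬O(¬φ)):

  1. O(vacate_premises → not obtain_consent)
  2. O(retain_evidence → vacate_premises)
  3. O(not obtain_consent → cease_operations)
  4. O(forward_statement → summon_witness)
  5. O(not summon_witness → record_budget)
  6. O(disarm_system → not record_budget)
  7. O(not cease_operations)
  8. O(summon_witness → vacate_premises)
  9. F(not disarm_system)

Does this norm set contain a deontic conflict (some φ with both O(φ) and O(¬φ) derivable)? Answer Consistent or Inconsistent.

Premise 9 is F(not disarm_system), i.e. O(disarm_system).
From O(disarm_system) and premise 6, O(disarm_system → not record_budget), we obtain O(not record_budget).
Premise 5, O(not summon_witness → record_budget), contraposes to O(not record_budget → summon_witness); with O(not record_budget) we get O(summon_witness).
With premise 8, O(summon_witness → vacate_premises), the K-axiom yields O(vacate_premises).
Premise 1 is O(vacate_premises → not obtain_consent); since O(vacate_premises), deontic closure gives O(not obtain_consent).
With premise 3, O(not obtain_consent → cease_operations), the K-axiom yields O(cease_operations).
However, premise 7 gives O(not cease_operations).
We now have both O(cease_operations) and O(not cease_operations) — cease_operations is simultaneously obligatory and forbidden, violating the D-axiom.

Inconsistent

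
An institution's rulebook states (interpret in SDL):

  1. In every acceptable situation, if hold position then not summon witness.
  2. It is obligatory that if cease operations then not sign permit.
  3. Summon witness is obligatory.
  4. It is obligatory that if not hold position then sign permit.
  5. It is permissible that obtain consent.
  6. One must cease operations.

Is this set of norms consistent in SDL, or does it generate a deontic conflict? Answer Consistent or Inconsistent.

Inconsistent

From premise 3 we have O(summon_witness).
Premise 1 is O(hold_position → ¬summon_witness); contrapositively O(summon_witness → ¬hold_position). Since O(summon_witness) holds, K gives O(¬hold_position).
Premise 4 is O(¬hold_position → sign_permit); since O(¬hold_position), deontic closure gives O(sign_permit).
The contrapositive of premise 2 (O(cease_operations → ¬sign_permit)) is O(sign_permit → ¬cease_operations), and O(sign_permit) is already established, so O(¬cease_operations).
But premise 6 directly asserts O(cease_operations).
We now have both O(¬cease_operations) and O(cease_operations) — cease_operations is simultaneously obligatory and forbidden, violating the D-axiom.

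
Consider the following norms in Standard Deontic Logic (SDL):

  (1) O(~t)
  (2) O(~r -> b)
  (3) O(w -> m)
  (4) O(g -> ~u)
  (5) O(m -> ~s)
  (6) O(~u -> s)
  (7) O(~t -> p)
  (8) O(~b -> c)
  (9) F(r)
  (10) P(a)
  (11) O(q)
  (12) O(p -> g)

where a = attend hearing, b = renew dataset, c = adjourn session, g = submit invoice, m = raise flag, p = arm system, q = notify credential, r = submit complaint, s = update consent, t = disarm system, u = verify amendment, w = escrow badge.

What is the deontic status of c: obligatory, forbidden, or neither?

Neither

Premise 8 is O(~b -> c), but O(~b) is not derivable from the premises, so it does not yield O(c).
No premise or chain of K-axiom applications forces O(c), and none forces O(~c). So c is neither obligatory nor forbidden under these norms.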